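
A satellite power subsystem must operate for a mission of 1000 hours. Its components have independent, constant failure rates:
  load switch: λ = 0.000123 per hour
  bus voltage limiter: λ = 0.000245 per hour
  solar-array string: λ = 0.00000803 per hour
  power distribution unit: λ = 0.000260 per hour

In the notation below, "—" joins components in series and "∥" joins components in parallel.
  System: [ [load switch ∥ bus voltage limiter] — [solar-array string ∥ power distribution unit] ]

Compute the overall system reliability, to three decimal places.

R(load switch) = exp(−0.000123 × 1000) = 0.88426
R(bus voltage limiter) = exp(−0.000245 × 1000) = 0.78270
R(solar-array string) = exp(−0.00000803 × 1000) = 0.99200
R(power distribution unit) = exp(−0.000260 × 1000) = 0.77105
Parallel (load switch and bus voltage limiter): 1 − (1 − 0.88426)(1 − 0.78270) = 0.97485
Parallel (solar-array string and power distribution unit): 1 − (1 − 0.99200)(1 − 0.77105) = 0.99817
Series ([0.97485] and [0.99817]): 0.97485 × 0.99817 = 0.973

0.973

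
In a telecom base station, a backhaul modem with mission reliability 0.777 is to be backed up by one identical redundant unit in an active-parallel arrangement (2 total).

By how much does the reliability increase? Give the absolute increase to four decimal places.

0.1733

R_before = 0.777
R_after = 1 − (1 − 0.777)^2 = 0.9503
ΔR = 0.9503 − 0.777 = 0.1733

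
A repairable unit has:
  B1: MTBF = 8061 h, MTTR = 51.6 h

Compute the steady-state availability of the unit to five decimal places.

A(B1) = MTBF/(MTBF+MTTR) = 8061/(8061+51.6) = 0.99364

0.99364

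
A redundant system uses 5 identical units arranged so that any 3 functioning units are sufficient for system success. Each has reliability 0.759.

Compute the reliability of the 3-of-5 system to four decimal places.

R = Σ_{i=3}^{5} C(5,i) p^i (1−p)^{5−i} with p = 0.759
C(5,3)·0.759^3·0.241^2 = 0.253957
C(5,4)·0.759^4·0.241^1 = 0.399903
C(5,5)·0.759^5·0.241^0 = 0.251889
Sum = 0.9057

0.9057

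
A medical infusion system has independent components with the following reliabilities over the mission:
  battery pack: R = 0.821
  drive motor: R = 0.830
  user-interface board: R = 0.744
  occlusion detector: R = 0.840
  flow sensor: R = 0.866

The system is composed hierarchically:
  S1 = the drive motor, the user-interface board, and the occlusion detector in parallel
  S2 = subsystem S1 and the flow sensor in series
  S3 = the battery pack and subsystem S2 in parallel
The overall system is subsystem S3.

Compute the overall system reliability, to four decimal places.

Parallel (drive motor, user-interface board, and occlusion detector): 1 − (1 − 0.830000)(1 − 0.744000)(1 − 0.840000) = 0.993037
Series ([0.993037] and flow sensor): 0.993037 × 0.866000 = 0.859970
Parallel (battery pack and [0.859970]): 1 − (1 − 0.821000)(1 − 0.859970) = 0.9749

0.9749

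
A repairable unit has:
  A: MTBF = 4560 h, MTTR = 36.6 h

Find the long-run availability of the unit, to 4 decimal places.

0.9920

A(A) = MTBF/(MTBF+MTTR) = 4560/(4560+36.6) = 0.9920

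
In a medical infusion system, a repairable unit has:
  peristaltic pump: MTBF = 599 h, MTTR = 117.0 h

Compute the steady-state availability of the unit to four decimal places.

A(peristaltic pump) = MTBF/(MTBF+MTTR) = 599/(599+117.0) = 0.8366

0.8366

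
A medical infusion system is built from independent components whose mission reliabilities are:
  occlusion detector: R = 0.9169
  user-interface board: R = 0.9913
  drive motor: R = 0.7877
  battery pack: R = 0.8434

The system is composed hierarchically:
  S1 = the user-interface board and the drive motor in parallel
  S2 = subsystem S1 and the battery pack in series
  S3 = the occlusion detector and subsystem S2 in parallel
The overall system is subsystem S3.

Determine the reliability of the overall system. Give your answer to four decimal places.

0.9869

Parallel (user-interface board and drive motor): 1 − (1 − 0.991300)(1 − 0.787700) = 0.998153
Series ([0.998153] and battery pack): 0.998153 × 0.843400 = 0.841842
Parallel (occlusion detector and [0.841842]): 1 − (1 − 0.916900)(1 − 0.841842) = 0.9869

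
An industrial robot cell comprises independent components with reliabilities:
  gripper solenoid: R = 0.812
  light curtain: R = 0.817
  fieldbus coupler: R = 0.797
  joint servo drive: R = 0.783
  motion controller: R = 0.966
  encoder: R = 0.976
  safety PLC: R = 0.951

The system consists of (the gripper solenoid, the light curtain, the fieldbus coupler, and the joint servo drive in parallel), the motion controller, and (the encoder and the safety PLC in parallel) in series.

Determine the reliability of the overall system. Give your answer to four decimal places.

0.9634

Parallel (gripper solenoid, light curtain, fieldbus coupler, and joint servo drive): 1 − (1 − 0.812000)(1 − 0.817000)(1 − 0.797000)(1 − 0.783000) = 0.998484
Parallel (encoder and safety PLC): 1 − (1 − 0.976000)(1 − 0.951000) = 0.998824
Series ([0.998484], motion controller, and [0.998824]): 0.998484 × 0.966000 × 0.998824 = 0.9634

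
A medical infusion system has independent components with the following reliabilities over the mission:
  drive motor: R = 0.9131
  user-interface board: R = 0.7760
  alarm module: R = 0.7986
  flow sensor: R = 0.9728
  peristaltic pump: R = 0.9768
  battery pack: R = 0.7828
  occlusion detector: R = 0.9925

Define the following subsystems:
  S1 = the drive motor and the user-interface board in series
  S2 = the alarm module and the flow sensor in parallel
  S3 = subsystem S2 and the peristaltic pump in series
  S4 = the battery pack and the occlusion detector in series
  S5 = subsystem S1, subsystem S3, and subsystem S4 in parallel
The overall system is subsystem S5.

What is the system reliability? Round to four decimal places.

0.9981

Series (drive motor and user-interface board): 0.913100 × 0.776000 = 0.708566
Parallel (alarm module and flow sensor): 1 − (1 − 0.798600)(1 − 0.972800) = 0.994522
Series ([0.994522] and peristaltic pump): 0.994522 × 0.976800 = 0.971449
Series (battery pack and occlusion detector): 0.782800 × 0.992500 = 0.776929
Parallel ([0.708566], [0.971449], and [0.776929]): 1 − (1 − 0.708566)(1 − 0.971449)(1 − 0.776929) = 0.9981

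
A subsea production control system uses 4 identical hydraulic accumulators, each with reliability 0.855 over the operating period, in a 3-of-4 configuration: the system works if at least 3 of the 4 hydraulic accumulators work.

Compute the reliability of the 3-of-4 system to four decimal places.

0.8969

R = Σ_{i=3}^{4} C(4,i) p^i (1−p)^{4−i} with p = 0.855
C(4,3)·0.855^3·0.145^1 = 0.362515
C(4,4)·0.855^4·0.145^0 = 0.534398
Sum = 0.8969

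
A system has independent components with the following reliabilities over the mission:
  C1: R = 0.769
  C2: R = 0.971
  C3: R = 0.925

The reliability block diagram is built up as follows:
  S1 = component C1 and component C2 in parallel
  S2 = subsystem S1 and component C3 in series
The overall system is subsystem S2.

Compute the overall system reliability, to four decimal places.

Parallel (C1 and C2): 1 − (1 − 0.769000)(1 − 0.971000) = 0.993301
Series ([0.993301] and C3): 0.993301 × 0.925000 = 0.9188

0.9188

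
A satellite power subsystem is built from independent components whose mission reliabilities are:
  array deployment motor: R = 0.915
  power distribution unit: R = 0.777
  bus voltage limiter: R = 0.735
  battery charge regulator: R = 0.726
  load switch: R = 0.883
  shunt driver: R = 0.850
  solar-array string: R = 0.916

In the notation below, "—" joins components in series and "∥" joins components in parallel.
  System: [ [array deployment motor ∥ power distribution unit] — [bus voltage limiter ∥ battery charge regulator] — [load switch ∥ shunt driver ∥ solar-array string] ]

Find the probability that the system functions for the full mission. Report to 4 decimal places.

0.9085

Parallel (array deployment motor and power distribution unit): 1 − (1 − 0.915000)(1 − 0.777000) = 0.981045
Parallel (bus voltage limiter and battery charge regulator): 1 − (1 − 0.735000)(1 − 0.726000) = 0.927390
Parallel (load switch, shunt driver, and solar-array string): 1 − (1 − 0.883000)(1 − 0.850000)(1 − 0.916000) = 0.998526
Series ([0.981045], [0.927390], and [0.998526]): 0.981045 × 0.927390 × 0.998526 = 0.9085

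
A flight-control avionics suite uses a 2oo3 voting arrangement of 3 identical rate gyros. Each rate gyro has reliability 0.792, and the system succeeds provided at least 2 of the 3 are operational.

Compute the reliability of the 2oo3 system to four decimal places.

R = Σ_{i=2}^{3} C(3,i) p^i (1−p)^{3−i} with p = 0.792
C(3,2)·0.792^2·0.208^1 = 0.391413
C(3,3)·0.792^3·0.208^0 = 0.496793
Sum = 0.8882

0.8882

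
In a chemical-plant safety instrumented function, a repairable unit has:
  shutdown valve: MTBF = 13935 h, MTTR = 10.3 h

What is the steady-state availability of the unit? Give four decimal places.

A(shutdown valve) = MTBF/(MTBF+MTTR) = 13935/(13935+10.3) = 0.9993

0.9993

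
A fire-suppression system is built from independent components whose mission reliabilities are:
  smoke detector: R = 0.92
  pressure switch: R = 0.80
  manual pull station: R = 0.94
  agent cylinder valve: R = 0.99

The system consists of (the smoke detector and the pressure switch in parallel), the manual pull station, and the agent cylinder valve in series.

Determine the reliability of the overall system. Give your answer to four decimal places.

0.9157

Parallel (smoke detector and pressure switch): 1 − (1 − 0.920000)(1 − 0.800000) = 0.984000
Series ([0.984000], manual pull station, and agent cylinder valve): 0.984000 × 0.940000 × 0.990000 = 0.9157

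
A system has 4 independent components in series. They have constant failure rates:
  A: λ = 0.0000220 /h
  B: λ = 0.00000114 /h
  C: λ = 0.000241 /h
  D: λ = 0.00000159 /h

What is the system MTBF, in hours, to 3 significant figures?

3760

Series of exponential components: λ_sys = Σ λ_i
λ_sys = 0.0000220 + 0.00000114 + 0.000241 + 0.00000159 = 2.6573e-04 /h
MTBF = 1 / λ_sys = 3760 h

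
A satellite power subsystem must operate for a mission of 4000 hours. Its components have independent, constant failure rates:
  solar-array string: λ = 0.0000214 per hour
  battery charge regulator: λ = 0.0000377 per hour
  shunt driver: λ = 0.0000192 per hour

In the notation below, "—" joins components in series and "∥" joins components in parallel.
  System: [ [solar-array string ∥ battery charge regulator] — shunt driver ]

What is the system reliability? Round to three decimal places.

R(solar-array string) = exp(−0.0000214 × 4000) = 0.91796
R(battery charge regulator) = exp(−0.0000377 × 4000) = 0.86002
R(shunt driver) = exp(−0.0000192 × 4000) = 0.92608
Parallel (solar-array string and battery charge regulator): 1 − (1 − 0.91796)(1 − 0.86002) = 0.98852
Series ([0.98852] and shunt driver): 0.98852 × 0.92608 = 0.915

0.915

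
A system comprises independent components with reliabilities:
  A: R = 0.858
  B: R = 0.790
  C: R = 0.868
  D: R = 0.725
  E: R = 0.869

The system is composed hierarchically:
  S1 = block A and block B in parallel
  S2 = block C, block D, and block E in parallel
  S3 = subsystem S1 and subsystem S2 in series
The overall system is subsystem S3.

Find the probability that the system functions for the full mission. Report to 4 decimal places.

Parallel (A and B): 1 − (1 − 0.858000)(1 − 0.790000) = 0.970180
Parallel (C, D, and E): 1 − (1 − 0.868000)(1 − 0.725000)(1 − 0.869000) = 0.995245
Series ([0.970180] and [0.995245]): 0.970180 × 0.995245 = 0.9656

0.9656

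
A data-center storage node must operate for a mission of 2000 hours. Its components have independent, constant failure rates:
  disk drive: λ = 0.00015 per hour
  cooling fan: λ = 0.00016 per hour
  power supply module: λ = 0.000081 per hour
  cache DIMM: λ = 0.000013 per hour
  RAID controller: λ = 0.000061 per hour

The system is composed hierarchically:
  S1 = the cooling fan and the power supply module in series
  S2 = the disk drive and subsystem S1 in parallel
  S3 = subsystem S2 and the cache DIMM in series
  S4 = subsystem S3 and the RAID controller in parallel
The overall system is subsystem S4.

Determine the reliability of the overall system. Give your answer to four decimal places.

0.9860

R(disk drive) = exp(−0.00015 × 2000) = 0.740818
R(cooling fan) = exp(−0.00016 × 2000) = 0.726149
R(power supply module) = exp(−0.000081 × 2000) = 0.850441
R(cache DIMM) = exp(−0.000013 × 2000) = 0.974335
R(RAID controller) = exp(−0.000061 × 2000) = 0.885148
Series (cooling fan and power supply module): 0.726149 × 0.850441 = 0.617547
Parallel (disk drive and [0.617547]): 1 − (1 − 0.740818)(1 − 0.617547) = 0.900875
Series ([0.900875] and cache DIMM): 0.900875 × 0.974335 = 0.877754
Parallel ([0.877754] and RAID controller): 1 − (1 − 0.877754)(1 − 0.885148) = 0.9860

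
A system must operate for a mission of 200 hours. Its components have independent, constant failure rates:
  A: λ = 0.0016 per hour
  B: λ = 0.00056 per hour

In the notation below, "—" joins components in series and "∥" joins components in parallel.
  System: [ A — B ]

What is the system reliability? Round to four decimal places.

0.6492

R(A) = exp(−0.0016 × 200) = 0.726149
R(B) = exp(−0.00056 × 200) = 0.894044
Series (A and B): 0.726149 × 0.894044 = 0.6492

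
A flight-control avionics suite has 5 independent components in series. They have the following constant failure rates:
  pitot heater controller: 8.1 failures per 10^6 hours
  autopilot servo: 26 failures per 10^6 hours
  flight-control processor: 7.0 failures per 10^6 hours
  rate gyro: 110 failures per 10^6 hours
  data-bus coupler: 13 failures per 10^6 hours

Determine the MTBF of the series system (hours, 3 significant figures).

Series of exponential components: λ_sys = Σ λ_i
λ_sys = 0.0000081 + 0.000026 + 0.0000070 + 0.00011 + 0.000013 = 1.6410e-04 /h
MTBF = 1 / λ_sys = 6090 h

6090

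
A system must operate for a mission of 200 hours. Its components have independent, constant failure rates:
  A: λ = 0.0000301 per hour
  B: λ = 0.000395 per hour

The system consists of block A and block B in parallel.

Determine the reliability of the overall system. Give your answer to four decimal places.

R(A) = exp(−0.0000301 × 200) = 0.993998
R(B) = exp(−0.000395 × 200) = 0.924040
Parallel (A and B): 1 − (1 − 0.993998)(1 − 0.924040) = 0.9995

0.9995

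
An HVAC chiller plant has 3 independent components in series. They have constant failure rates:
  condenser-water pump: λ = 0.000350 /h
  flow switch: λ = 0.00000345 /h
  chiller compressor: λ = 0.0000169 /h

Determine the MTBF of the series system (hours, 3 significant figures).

Series of exponential components: λ_sys = Σ λ_i
λ_sys = 0.000350 + 0.00000345 + 0.0000169 = 3.7035e-04 /h
MTBF = 1 / λ_sys = 2700 h

2700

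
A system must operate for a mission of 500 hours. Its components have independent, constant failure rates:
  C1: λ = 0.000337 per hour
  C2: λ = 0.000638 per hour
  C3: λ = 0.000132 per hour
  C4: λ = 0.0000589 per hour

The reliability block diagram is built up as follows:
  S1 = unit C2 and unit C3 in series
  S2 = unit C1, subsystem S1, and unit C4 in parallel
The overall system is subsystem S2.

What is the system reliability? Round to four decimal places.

0.9986

R(C1) = exp(−0.000337 × 500) = 0.844931
R(C2) = exp(−0.000638 × 500) = 0.726876
R(C3) = exp(−0.000132 × 500) = 0.936131
R(C4) = exp(−0.0000589 × 500) = 0.970979
Series (C2 and C3): 0.726876 × 0.936131 = 0.680451
Parallel (C1, [0.680451], and C4): 1 − (1 − 0.844931)(1 − 0.680451)(1 − 0.970979) = 0.9986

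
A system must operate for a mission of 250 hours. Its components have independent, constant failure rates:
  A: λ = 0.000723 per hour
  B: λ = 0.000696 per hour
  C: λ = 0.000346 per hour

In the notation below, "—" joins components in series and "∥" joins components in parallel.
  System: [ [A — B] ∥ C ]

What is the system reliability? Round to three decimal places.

R(A) = exp(−0.000723 × 250) = 0.83464
R(B) = exp(−0.000696 × 250) = 0.84030
R(C) = exp(−0.000346 × 250) = 0.91714
Series (A and B): 0.83464 × 0.84030 = 0.70135
Parallel ([0.70135] and C): 1 − (1 − 0.70135)(1 − 0.91714) = 0.975

0.975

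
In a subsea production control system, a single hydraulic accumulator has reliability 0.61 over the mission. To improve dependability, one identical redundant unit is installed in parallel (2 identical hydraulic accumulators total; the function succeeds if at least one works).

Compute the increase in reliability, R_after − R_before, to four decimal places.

0.2379

R_before = 0.61
R_after = 1 − (1 − 0.61)^2 = 0.8479
ΔR = 0.8479 − 0.61 = 0.2379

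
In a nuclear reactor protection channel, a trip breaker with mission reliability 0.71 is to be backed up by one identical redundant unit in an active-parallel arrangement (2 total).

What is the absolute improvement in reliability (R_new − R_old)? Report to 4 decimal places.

R_before = 0.71
R_after = 1 − (1 − 0.71)^2 = 0.9159
ΔR = 0.9159 − 0.71 = 0.2059

0.2059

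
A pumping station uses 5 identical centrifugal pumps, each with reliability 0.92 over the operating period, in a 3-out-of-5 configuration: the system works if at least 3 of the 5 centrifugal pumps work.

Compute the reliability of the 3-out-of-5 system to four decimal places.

0.9955

R = Σ_{i=3}^{5} C(5,i) p^i (1−p)^{5−i} with p = 0.92
C(5,3)·0.92^3·0.08^2 = 0.049836
C(5,4)·0.92^4·0.08^1 = 0.286557
C(5,5)·0.92^5·0.08^0 = 0.659082
Sum = 0.9955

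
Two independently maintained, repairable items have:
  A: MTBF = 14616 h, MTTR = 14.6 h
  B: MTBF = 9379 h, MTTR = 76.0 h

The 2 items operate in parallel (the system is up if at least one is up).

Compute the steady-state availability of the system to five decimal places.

A(A) = MTBF/(MTBF+MTTR) = 14616/(14616+14.6) = 0.999002
A(B) = MTBF/(MTBF+MTTR) = 9379/(9379+76.0) = 0.991962
Parallel availability: 1 − (1 − 0.999002)(1 − 0.991962) = 0.99999

0.99999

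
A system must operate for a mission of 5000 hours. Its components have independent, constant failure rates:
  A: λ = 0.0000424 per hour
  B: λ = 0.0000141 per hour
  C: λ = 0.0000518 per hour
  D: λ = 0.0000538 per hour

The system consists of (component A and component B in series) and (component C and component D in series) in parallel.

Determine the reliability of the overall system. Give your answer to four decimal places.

0.8990

R(A) = exp(−0.0000424 × 5000) = 0.808965
R(B) = exp(−0.0000141 × 5000) = 0.931928
R(C) = exp(−0.0000518 × 5000) = 0.771823
R(D) = exp(−0.0000538 × 5000) = 0.764143
Series (A and B): 0.808965 × 0.931928 = 0.753897
Series (C and D): 0.771823 × 0.764143 = 0.589783
Parallel ([0.753897] and [0.589783]): 1 − (1 − 0.753897)(1 − 0.589783) = 0.8990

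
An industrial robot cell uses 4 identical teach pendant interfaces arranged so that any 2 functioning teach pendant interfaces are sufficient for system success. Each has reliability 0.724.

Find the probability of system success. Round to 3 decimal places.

0.933

R = Σ_{i=2}^{4} C(4,i) p^i (1−p)^{4−i} with p = 0.724
C(4,2)·0.724^2·0.276^2 = 0.23958
C(4,3)·0.724^3·0.276^1 = 0.41897
C(4,4)·0.724^4·0.276^0 = 0.27476
Sum = 0.933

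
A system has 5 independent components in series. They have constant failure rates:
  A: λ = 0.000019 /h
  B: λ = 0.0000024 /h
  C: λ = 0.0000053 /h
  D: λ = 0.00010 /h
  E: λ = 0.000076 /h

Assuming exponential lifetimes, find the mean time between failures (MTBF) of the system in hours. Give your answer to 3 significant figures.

4930

Series of exponential components: λ_sys = Σ λ_i
λ_sys = 0.000019 + 0.0000024 + 0.0000053 + 0.00010 + 0.000076 = 2.0270e-04 /h
MTBF = 1 / λ_sys = 4930 h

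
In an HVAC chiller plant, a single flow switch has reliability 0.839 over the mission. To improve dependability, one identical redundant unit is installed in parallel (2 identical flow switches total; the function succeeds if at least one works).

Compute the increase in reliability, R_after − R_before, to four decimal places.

R_before = 0.839
R_after = 1 − (1 − 0.839)^2 = 0.9741
ΔR = 0.9741 − 0.839 = 0.1351

0.1351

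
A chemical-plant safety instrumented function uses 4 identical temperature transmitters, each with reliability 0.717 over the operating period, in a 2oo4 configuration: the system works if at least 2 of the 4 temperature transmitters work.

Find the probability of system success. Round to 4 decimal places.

R = Σ_{i=2}^{4} C(4,i) p^i (1−p)^{4−i} with p = 0.717
C(4,2)·0.717^2·0.283^2 = 0.247037
C(4,3)·0.717^3·0.283^1 = 0.417257
C(4,4)·0.717^4·0.283^0 = 0.264287
Sum = 0.9286

0.9286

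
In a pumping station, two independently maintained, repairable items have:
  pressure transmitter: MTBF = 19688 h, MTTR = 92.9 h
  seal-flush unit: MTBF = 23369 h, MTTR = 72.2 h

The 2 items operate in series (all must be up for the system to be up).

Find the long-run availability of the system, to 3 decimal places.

0.992

A(pressure transmitter) = MTBF/(MTBF+MTTR) = 19688/(19688+92.9) = 0.995304
A(seal-flush unit) = MTBF/(MTBF+MTTR) = 23369/(23369+72.2) = 0.996920
Series availability: 0.995304 × 0.996920 = 0.992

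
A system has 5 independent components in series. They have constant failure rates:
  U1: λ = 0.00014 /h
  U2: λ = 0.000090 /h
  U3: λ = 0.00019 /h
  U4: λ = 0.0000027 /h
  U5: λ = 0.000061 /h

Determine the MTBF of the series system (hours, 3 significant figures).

2070

Series of exponential components: λ_sys = Σ λ_i
λ_sys = 0.00014 + 0.000090 + 0.00019 + 0.0000027 + 0.000061 = 4.8370e-04 /h
MTBF = 1 / λ_sys = 2070 h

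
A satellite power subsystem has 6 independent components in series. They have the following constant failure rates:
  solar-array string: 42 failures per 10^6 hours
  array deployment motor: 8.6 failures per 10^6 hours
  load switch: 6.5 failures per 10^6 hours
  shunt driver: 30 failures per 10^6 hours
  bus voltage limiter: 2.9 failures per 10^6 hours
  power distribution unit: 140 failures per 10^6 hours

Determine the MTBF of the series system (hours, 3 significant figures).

Series of exponential components: λ_sys = Σ λ_i
λ_sys = 0.000042 + 0.0000086 + 0.0000065 + 0.000030 + 0.0000029 + 0.00014 = 2.3000e-04 /h
MTBF = 1 / λ_sys = 4350 h

4350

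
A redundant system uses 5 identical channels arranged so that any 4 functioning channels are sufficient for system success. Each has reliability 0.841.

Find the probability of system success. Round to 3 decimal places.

0.818

R = Σ_{i=4}^{5} C(5,i) p^i (1−p)^{5−i} with p = 0.841
C(5,4)·0.841^4·0.159^1 = 0.39770
C(5,5)·0.841^5·0.159^0 = 0.42071
Sum = 0.818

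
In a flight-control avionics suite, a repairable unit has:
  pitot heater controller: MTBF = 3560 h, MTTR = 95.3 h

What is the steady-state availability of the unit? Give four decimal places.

0.9739

A(pitot heater controller) = MTBF/(MTBF+MTTR) = 3560/(3560+95.3) = 0.9739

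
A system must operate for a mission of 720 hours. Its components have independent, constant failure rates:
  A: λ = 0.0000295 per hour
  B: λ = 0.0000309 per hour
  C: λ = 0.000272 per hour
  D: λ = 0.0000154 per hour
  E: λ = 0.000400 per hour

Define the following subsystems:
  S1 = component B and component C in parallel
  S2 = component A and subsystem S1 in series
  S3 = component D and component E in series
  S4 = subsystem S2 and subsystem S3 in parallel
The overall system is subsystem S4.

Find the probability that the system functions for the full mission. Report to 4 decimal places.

0.9936

R(A) = exp(−0.0000295 × 720) = 0.978984
R(B) = exp(−0.0000309 × 720) = 0.977998
R(C) = exp(−0.000272 × 720) = 0.822144
R(D) = exp(−0.0000154 × 720) = 0.988973
R(E) = exp(−0.000400 × 720) = 0.749762
Parallel (B and C): 1 − (1 − 0.977998)(1 − 0.822144) = 0.996087
Series (A and [0.996087]): 0.978984 × 0.996087 = 0.975153
Series (D and E): 0.988973 × 0.749762 = 0.741494
Parallel ([0.975153] and [0.741494]): 1 − (1 − 0.975153)(1 − 0.741494) = 0.9936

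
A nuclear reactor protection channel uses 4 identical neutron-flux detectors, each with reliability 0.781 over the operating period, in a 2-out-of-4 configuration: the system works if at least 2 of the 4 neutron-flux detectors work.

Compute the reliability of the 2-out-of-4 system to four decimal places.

0.9649

R = Σ_{i=2}^{4} C(4,i) p^i (1−p)^{4−i} with p = 0.781
C(4,2)·0.781^2·0.219^2 = 0.175526
C(4,3)·0.781^3·0.219^1 = 0.417308
C(4,4)·0.781^4·0.219^0 = 0.372052
Sum = 0.9649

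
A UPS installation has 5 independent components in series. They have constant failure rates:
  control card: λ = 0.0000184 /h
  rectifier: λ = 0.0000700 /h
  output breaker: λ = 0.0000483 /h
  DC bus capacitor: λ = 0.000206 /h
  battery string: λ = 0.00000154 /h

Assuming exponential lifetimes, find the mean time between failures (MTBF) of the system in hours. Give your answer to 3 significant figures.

2900

Series of exponential components: λ_sys = Σ λ_i
λ_sys = 0.0000184 + 0.0000700 + 0.0000483 + 0.000206 + 0.00000154 = 3.4424e-04 /h
MTBF = 1 / λ_sys = 2900 h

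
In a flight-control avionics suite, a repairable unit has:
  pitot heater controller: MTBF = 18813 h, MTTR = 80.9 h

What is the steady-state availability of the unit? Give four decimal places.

A(pitot heater controller) = MTBF/(MTBF+MTTR) = 18813/(18813+80.9) = 0.9957

0.9957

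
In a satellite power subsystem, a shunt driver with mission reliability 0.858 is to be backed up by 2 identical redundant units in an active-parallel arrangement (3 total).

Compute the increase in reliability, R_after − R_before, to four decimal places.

0.1391

R_before = 0.858
R_after = 1 − (1 − 0.858)^3 = 0.9971
ΔR = 0.9971 − 0.858 = 0.1391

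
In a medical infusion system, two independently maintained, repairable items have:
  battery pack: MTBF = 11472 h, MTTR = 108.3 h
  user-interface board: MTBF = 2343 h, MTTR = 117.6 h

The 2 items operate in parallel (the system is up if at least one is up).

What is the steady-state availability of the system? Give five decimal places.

A(battery pack) = MTBF/(MTBF+MTTR) = 11472/(11472+108.3) = 0.990648
A(user-interface board) = MTBF/(MTBF+MTTR) = 2343/(2343+117.6) = 0.952207
Parallel availability: 1 − (1 − 0.990648)(1 − 0.952207) = 0.99955

0.99955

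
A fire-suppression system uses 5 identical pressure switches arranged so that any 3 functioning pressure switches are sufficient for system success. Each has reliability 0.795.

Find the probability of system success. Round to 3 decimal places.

R = Σ_{i=3}^{5} C(5,i) p^i (1−p)^{5−i} with p = 0.795
C(5,3)·0.795^3·0.205^2 = 0.21116
C(5,4)·0.795^4·0.205^1 = 0.40944
C(5,5)·0.795^5·0.205^0 = 0.31757
Sum = 0.938

0.938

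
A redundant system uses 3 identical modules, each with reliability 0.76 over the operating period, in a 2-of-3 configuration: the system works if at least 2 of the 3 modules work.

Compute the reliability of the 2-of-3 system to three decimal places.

R = Σ_{i=2}^{3} C(3,i) p^i (1−p)^{3−i} with p = 0.76
C(3,2)·0.76^2·0.24^1 = 0.41587
C(3,3)·0.76^3·0.24^0 = 0.43898
Sum = 0.855

0.855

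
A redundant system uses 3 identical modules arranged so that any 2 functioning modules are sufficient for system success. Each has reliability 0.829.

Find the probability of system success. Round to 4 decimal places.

0.9223

R = Σ_{i=2}^{3} C(3,i) p^i (1−p)^{3−i} with p = 0.829
C(3,2)·0.829^2·0.171^1 = 0.352555
C(3,3)·0.829^3·0.171^0 = 0.569723
Sum = 0.9223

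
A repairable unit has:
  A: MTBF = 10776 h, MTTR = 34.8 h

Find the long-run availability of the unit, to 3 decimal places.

A(A) = MTBF/(MTBF+MTTR) = 10776/(10776+34.8) = 0.997

0.997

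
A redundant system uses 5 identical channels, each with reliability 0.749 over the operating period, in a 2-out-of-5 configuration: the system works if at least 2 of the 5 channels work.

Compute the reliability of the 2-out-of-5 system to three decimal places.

R = Σ_{i=2}^{5} C(5,i) p^i (1−p)^{5−i} with p = 0.749
C(5,2)·0.749^2·0.251^3 = 0.08871
C(5,3)·0.749^3·0.251^2 = 0.26472
C(5,4)·0.749^4·0.251^1 = 0.39498
C(5,5)·0.749^5·0.251^0 = 0.23573
Sum = 0.984

0.984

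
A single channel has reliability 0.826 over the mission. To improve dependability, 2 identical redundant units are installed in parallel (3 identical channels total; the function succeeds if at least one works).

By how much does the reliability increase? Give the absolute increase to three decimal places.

0.169

R_before = 0.826
R_after = 1 − (1 − 0.826)^3 = 0.995
ΔR = 0.995 − 0.826 = 0.169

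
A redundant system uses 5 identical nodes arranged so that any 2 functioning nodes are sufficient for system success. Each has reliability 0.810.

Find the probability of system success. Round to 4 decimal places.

0.9945

R = Σ_{i=2}^{5} C(5,i) p^i (1−p)^{5−i} with p = 0.810
C(5,2)·0.810^2·0.190^3 = 0.045002
C(5,3)·0.810^3·0.190^2 = 0.191850
C(5,4)·0.810^4·0.190^1 = 0.408944
C(5,5)·0.810^5·0.190^0 = 0.348678
Sum = 0.9945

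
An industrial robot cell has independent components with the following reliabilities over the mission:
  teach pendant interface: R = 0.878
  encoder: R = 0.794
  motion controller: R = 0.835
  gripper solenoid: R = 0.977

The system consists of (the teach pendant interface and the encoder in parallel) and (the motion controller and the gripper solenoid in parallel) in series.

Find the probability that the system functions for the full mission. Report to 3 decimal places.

Parallel (teach pendant interface and encoder): 1 − (1 − 0.87800)(1 − 0.79400) = 0.97487
Parallel (motion controller and gripper solenoid): 1 − (1 − 0.83500)(1 − 0.97700) = 0.99621
Series ([0.97487] and [0.99621]): 0.97487 × 0.99621 = 0.971

0.971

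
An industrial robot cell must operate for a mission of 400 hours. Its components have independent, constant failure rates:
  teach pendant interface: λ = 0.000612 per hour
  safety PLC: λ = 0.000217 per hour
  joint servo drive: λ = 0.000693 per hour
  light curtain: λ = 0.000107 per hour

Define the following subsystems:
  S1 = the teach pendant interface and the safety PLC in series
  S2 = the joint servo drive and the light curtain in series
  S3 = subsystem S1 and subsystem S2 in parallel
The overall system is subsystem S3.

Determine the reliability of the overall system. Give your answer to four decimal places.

0.9227

R(teach pendant interface) = exp(−0.000612 × 400) = 0.782861
R(safety PLC) = exp(−0.000217 × 400) = 0.916860
R(joint servo drive) = exp(−0.000693 × 400) = 0.757903
R(light curtain) = exp(−0.000107 × 400) = 0.958103
Series (teach pendant interface and safety PLC): 0.782861 × 0.916860 = 0.717774
Series (joint servo drive and light curtain): 0.757903 × 0.958103 = 0.726149
Parallel ([0.717774] and [0.726149]): 1 − (1 − 0.717774)(1 − 0.726149) = 0.9227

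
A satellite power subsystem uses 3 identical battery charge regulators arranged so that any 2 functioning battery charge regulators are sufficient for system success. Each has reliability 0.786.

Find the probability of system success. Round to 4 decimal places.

R = Σ_{i=2}^{3} C(3,i) p^i (1−p)^{3−i} with p = 0.786
C(3,2)·0.786^2·0.214^1 = 0.396625
C(3,3)·0.786^3·0.214^0 = 0.485588
Sum = 0.8822

0.8822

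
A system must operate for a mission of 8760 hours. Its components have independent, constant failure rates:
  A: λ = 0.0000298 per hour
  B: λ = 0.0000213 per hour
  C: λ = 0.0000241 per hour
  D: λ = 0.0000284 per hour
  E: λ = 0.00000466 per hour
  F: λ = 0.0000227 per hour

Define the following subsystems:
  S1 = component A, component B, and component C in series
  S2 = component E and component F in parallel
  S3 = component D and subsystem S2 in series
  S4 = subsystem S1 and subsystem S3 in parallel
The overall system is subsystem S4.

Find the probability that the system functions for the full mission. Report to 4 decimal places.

R(A) = exp(−0.0000298 × 8760) = 0.770244
R(B) = exp(−0.0000213 × 8760) = 0.829786
R(C) = exp(−0.0000241 × 8760) = 0.809680
R(D) = exp(−0.0000284 × 8760) = 0.779748
R(E) = exp(−0.00000466 × 8760) = 0.960000
R(F) = exp(−0.0000227 × 8760) = 0.819671
Series (A, B, and C): 0.770244 × 0.829786 × 0.809680 = 0.517497
Parallel (E and F): 1 − (1 − 0.960000)(1 − 0.819671) = 0.992787
Series (D and [0.992787]): 0.779748 × 0.992787 = 0.774124
Parallel ([0.517497] and [0.774124]): 1 − (1 − 0.517497)(1 − 0.774124) = 0.8910

0.8910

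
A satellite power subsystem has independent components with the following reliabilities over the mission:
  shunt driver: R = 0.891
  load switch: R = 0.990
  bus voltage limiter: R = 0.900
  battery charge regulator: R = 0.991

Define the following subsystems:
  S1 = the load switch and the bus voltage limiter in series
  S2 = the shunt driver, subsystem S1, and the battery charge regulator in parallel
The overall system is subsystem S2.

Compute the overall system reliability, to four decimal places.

Series (load switch and bus voltage limiter): 0.990000 × 0.900000 = 0.891000
Parallel (shunt driver, [0.891000], and battery charge regulator): 1 − (1 − 0.891000)(1 − 0.891000)(1 − 0.991000) = 0.9999

0.9999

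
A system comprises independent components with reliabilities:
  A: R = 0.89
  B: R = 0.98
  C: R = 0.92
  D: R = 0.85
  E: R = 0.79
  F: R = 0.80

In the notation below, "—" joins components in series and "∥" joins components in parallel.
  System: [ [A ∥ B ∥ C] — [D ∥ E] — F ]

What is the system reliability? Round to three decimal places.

0.775

Parallel (A, B, and C): 1 − (1 − 0.89000)(1 − 0.98000)(1 − 0.92000) = 0.99982
Parallel (D and E): 1 − (1 − 0.85000)(1 − 0.79000) = 0.96850
Series ([0.99982], [0.96850], and F): 0.99982 × 0.96850 × 0.80000 = 0.775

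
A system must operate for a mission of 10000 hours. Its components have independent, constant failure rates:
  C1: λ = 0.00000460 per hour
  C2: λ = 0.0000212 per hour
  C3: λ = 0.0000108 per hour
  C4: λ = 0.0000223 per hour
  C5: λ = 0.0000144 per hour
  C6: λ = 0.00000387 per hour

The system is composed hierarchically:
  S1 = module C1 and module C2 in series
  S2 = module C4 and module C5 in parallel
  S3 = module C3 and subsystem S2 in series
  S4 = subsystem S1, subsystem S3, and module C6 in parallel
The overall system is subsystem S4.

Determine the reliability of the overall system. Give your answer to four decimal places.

R(C1) = exp(−0.00000460 × 10000) = 0.955042
R(C2) = exp(−0.0000212 × 10000) = 0.808965
R(C3) = exp(−0.0000108 × 10000) = 0.897628
R(C4) = exp(−0.0000223 × 10000) = 0.800115
R(C5) = exp(−0.0000144 × 10000) = 0.865888
R(C6) = exp(−0.00000387 × 10000) = 0.962039
Series (C1 and C2): 0.955042 × 0.808965 = 0.772596
Parallel (C4 and C5): 1 − (1 − 0.800115)(1 − 0.865888) = 0.973193
Series (C3 and [0.973193]): 0.897628 × 0.973193 = 0.873565
Parallel ([0.772596], [0.873565], and C6): 1 − (1 − 0.772596)(1 − 0.873565)(1 − 0.962039) = 0.9989

0.9989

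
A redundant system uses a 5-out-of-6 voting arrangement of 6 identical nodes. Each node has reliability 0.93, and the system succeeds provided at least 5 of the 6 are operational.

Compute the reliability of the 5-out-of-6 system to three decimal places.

R = Σ_{i=5}^{6} C(6,i) p^i (1−p)^{6−i} with p = 0.93
C(6,5)·0.93^5·0.07^1 = 0.29219
C(6,6)·0.93^6·0.07^0 = 0.64699
Sum = 0.939

0.939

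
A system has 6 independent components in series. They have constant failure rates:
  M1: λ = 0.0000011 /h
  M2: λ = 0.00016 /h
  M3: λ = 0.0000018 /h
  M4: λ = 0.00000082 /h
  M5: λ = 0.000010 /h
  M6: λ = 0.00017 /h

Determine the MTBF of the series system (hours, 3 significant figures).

Series of exponential components: λ_sys = Σ λ_i
λ_sys = 0.0000011 + 0.00016 + 0.0000018 + 0.00000082 + 0.000010 + 0.00017 = 3.4372e-04 /h
MTBF = 1 / λ_sys = 2910 h

2910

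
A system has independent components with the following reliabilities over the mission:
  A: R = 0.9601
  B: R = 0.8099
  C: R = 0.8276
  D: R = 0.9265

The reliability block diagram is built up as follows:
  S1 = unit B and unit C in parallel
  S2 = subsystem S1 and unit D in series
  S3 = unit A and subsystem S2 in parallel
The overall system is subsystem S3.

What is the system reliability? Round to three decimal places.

Parallel (B and C): 1 − (1 − 0.80990)(1 − 0.82760) = 0.96723
Series ([0.96723] and D): 0.96723 × 0.92650 = 0.89614
Parallel (A and [0.89614]): 1 − (1 − 0.96010)(1 − 0.89614) = 0.996

0.996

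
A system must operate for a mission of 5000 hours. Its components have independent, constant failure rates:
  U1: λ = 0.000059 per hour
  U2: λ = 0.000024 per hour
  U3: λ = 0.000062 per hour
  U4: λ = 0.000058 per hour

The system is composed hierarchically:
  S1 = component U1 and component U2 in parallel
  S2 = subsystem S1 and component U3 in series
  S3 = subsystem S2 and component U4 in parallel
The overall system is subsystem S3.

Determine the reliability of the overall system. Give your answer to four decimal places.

R(U1) = exp(−0.000059 × 5000) = 0.744532
R(U2) = exp(−0.000024 × 5000) = 0.886920
R(U3) = exp(−0.000062 × 5000) = 0.733447
R(U4) = exp(−0.000058 × 5000) = 0.748264
Parallel (U1 and U2): 1 − (1 − 0.744532)(1 − 0.886920) = 0.971112
Series ([0.971112] and U3): 0.971112 × 0.733447 = 0.712259
Parallel ([0.712259] and U4): 1 − (1 − 0.712259)(1 − 0.748264) = 0.9276

0.9276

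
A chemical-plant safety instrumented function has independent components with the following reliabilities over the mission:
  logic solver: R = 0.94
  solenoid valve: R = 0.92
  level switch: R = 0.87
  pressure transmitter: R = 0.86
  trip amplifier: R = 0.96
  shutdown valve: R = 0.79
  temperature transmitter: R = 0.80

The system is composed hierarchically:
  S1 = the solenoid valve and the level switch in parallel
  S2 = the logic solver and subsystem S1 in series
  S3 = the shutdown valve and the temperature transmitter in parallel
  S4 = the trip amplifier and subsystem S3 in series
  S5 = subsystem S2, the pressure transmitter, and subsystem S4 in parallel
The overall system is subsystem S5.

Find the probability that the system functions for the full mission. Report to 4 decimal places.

Parallel (solenoid valve and level switch): 1 − (1 − 0.920000)(1 − 0.870000) = 0.989600
Series (logic solver and [0.989600]): 0.940000 × 0.989600 = 0.930224
Parallel (shutdown valve and temperature transmitter): 1 − (1 − 0.790000)(1 − 0.800000) = 0.958000
Series (trip amplifier and [0.958000]): 0.960000 × 0.958000 = 0.919680
Parallel ([0.930224], pressure transmitter, and [0.919680]): 1 − (1 − 0.930224)(1 − 0.860000)(1 − 0.919680) = 0.9992

0.9992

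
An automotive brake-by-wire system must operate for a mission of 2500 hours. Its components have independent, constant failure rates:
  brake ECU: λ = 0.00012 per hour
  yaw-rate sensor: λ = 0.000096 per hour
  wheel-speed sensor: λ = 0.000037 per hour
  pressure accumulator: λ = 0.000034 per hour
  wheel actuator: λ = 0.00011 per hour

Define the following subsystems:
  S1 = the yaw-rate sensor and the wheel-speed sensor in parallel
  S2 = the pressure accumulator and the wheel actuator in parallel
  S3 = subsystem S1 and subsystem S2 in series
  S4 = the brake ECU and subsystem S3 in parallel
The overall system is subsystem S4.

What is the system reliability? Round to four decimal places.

R(brake ECU) = exp(−0.00012 × 2500) = 0.740818
R(yaw-rate sensor) = exp(−0.000096 × 2500) = 0.786628
R(wheel-speed sensor) = exp(−0.000037 × 2500) = 0.911649
R(pressure accumulator) = exp(−0.000034 × 2500) = 0.918512
R(wheel actuator) = exp(−0.00011 × 2500) = 0.759572
Parallel (yaw-rate sensor and wheel-speed sensor): 1 − (1 − 0.786628)(1 − 0.911649) = 0.981148
Parallel (pressure accumulator and wheel actuator): 1 − (1 − 0.918512)(1 − 0.759572) = 0.980408
Series ([0.981148] and [0.980408]): 0.981148 × 0.980408 = 0.961925
Parallel (brake ECU and [0.961925]): 1 − (1 − 0.740818)(1 − 0.961925) = 0.9901

0.9901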